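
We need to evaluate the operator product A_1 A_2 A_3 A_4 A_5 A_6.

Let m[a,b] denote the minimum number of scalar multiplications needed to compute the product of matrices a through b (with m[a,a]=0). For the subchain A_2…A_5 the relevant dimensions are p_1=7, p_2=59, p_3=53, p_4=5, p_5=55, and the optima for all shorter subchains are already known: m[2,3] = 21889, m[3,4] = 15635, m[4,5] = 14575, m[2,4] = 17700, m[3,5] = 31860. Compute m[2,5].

19625

m[2,5] = min over k∈[2,4] of m[2,k]+m[k+1,5]+p_{1}·p_k·p_{5}.
k=2: 0 + 31860 + 7·59·55 = 54575; k=3: 21889 + 14575 + 7·53·55 = 56869; k=4: 17700 + 0 + 7·5·55 = 19625.
Minimum: 19625 at k=4.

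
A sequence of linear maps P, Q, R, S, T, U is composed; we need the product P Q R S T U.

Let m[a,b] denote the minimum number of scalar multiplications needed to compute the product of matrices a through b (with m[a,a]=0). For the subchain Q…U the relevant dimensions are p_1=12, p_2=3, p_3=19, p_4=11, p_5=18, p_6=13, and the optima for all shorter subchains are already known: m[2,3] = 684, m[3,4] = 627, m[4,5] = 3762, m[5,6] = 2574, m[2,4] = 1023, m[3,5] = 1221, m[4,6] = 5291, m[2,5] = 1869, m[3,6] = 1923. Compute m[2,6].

m[2,6] = min over k∈[2,5] of m[2,k]+m[k+1,6]+p_{1}·p_k·p_{6}.
k=2: 0 + 1923 + 12·3·13 = 2391; k=3: 684 + 5291 + 12·19·13 = 8939; k=4: 1023 + 2574 + 12·11·13 = 5313; k=5: 1869 + 0 + 12·18·13 = 4677.
Minimum: 2391 at k=2.

2391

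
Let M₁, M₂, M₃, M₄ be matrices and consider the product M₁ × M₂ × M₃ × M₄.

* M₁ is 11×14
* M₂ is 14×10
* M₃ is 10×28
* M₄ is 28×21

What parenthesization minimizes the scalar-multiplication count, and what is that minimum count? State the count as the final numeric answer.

Adjacent pairs: M₁M₂ = 11·14·10 = 1540; M₂M₃ = 14·10·28 = 3920; M₃M₄ = 10·28·21 = 5880.
Length 3: M₁..M₃: k=1: 0+3920+11·14·28=8232; k=2: 1540+0+11·10·28=4620 → min 4620 | M₂..M₄: k=2: 0+5880+14·10·21=8820; k=3: 3920+0+14·28·21=12152 → min 8820.
Length 4: M₁..M₄: k=1: 0+8820+11·14·21=12054; k=2: 1540+5880+11·10·21=9730; k=3: 4620+0+11·28·21=11088 → min 9730.
Optimal parenthesization: ((M₁ × M₂) × (M₃ × M₄)) with cost 9730.

9730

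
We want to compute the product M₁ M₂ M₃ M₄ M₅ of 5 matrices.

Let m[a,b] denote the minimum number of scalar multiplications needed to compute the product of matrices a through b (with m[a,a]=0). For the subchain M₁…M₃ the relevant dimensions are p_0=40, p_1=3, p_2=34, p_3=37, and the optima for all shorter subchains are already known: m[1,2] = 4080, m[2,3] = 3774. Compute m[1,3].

8214

m[1,3] = min over k∈[1,2] of m[1,k]+m[k+1,3]+p_{0}·p_k·p_{3}.
k=1: 0 + 3774 + 40·3·37 = 8214; k=2: 4080 + 0 + 40·34·37 = 54400.
Minimum: 8214 at k=1.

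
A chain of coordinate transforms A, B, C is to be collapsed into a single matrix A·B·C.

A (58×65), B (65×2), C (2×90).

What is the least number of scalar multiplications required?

17980

Order (A·(B·C)): (B·C): 65×2 by 2×90 → 65×90, cost 65·2·90 = 11700; (A·(B·C)): 58×65 by 65×90 → 58×90, cost 58·65·90 = 339300; cumulative 351000. Total 351000.
Order ((A·B)·C): (A·B): 58×65 by 65×2 → 58×2, cost 58·65·2 = 7540; ((A·B)·C): 58×2 by 2×90 → 58×90, cost 58·2·90 = 10440; cumulative 17980. Total 17980.
Minimum: 17980.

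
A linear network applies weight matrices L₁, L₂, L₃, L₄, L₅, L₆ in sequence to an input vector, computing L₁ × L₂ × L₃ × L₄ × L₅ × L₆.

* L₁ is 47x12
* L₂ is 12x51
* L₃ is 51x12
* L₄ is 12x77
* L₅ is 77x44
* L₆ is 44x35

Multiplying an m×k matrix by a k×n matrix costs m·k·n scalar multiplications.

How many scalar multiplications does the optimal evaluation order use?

Adjacent pairs: L₁L₂ = 47·12·51 = 28764; L₂L₃ = 12·51·12 = 7344; L₃L₄ = 51·12·77 = 47124; L₄L₅ = 12·77·44 = 40656; L₅L₆ = 77·44·35 = 118580.
Length 3: L₁..L₃: k=1: 0+7344+47·12·12=14112; k=2: 28764+0+47·51·12=57528 → min 14112 | L₂..L₄: k=2: 0+47124+12·51·77=94248; k=3: 7344+0+12·12·77=18432 → min 18432 | L₃..L₅: k=3: 0+40656+51·12·44=67584; k=4: 47124+0+51·77·44=219912 → min 67584 | L₄..L₆: k=4: 0+118580+12·77·35=150920; k=5: 40656+0+12·44·35=59136 → min 59136.
Length 4: L₁..L₄: k=1: 0+18432+47·12·77=61860; k=2: 28764+47124+47·51·77=260457; k=3: 14112+0+47·12·77=57540 → min 57540 | L₂..L₅: k=2: 0+67584+12·51·44=94512; k=3: 7344+40656+12·12·44=54336; k=4: 18432+0+12·77·44=59088 → min 54336 | L₃..L₆: k=3: 0+59136+51·12·35=80556; k=4: 47124+118580+51·77·35=303149; k=5: 67584+0+51·44·35=146124 → min 80556.
Length 5: L₁..L₅: k=1: 0+54336+47·12·44=79152; k=2: 28764+67584+47·51·44=201816; k=3: 14112+40656+47·12·44=79584; k=4: 57540+0+47·77·44=216776 → min 79152 | L₂..L₆: k=2: 0+80556+12·51·35=101976; k=3: 7344+59136+12·12·35=71520; k=4: 18432+118580+12·77·35=169352; k=5: 54336+0+12·44·35=72816 → min 71520.
Length 6: L₁..L₆: k=1: 0+71520+47·12·35=91260; k=2: 28764+80556+47·51·35=193215; k=3: 14112+59136+47·12·35=92988; k=4: 57540+118580+47·77·35=302785; k=5: 79152+0+47·44·35=151532 → min 91260.
Optimal order: (L₁ × ((L₂ × L₃) × ((L₄ × L₅) × L₆))) with cost 91260.

91260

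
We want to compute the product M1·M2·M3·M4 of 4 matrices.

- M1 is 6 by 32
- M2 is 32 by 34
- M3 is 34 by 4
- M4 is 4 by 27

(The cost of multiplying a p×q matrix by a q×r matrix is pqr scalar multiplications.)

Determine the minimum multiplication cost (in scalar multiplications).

Adjacent pairs: M1M2 = 6·32·34 = 6528; M2M3 = 32·34·4 = 4352; M3M4 = 34·4·27 = 3672.
Length 3: M1..M3: k=1: 0+4352+6·32·4=5120; k=2: 6528+0+6·34·4=7344 → min 5120 | M2..M4: k=2: 0+3672+32·34·27=33048; k=3: 4352+0+32·4·27=7808 → min 7808.
Length 4: M1..M4: k=1: 0+7808+6·32·27=12992; k=2: 6528+3672+6·34·27=15708; k=3: 5120+0+6·4·27=5768 → min 5768.
Optimal order: ((M1·(M2·M3))·M4) with cost 5768.

5768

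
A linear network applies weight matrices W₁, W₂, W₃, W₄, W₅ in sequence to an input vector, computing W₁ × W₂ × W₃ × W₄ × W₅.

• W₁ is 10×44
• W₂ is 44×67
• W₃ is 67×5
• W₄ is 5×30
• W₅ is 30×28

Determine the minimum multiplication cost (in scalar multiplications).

22540

Adjacent pairs: W₁W₂ = 10·44·67 = 29480; W₂W₃ = 44·67·5 = 14740; W₃W₄ = 67·5·30 = 10050; W₄W₅ = 5·30·28 = 4200.
Length 3: W₁..W₃: k=1: 0+14740+10·44·5=16940; k=2: 29480+0+10·67·5=32830 → min 16940 | W₂..W₄: k=2: 0+10050+44·67·30=98490; k=3: 14740+0+44·5·30=21340 → min 21340 | W₃..W₅: k=3: 0+4200+67·5·28=13580; k=4: 10050+0+67·30·28=66330 → min 13580.
Length 4: W₁..W₄: k=1: 0+21340+10·44·30=34540; k=2: 29480+10050+10·67·30=59630; k=3: 16940+0+10·5·30=18440 → min 18440 | W₂..W₅: k=2: 0+13580+44·67·28=96124; k=3: 14740+4200+44·5·28=25100; k=4: 21340+0+44·30·28=58300 → min 25100.
Length 5: W₁..W₅: k=1: 0+25100+10·44·28=37420; k=2: 29480+13580+10·67·28=61820; k=3: 16940+4200+10·5·28=22540; k=4: 18440+0+10·30·28=26840 → min 22540.
Optimal order: ((W₁ × (W₂ × W₃)) × (W₄ × W₅)) with cost 22540.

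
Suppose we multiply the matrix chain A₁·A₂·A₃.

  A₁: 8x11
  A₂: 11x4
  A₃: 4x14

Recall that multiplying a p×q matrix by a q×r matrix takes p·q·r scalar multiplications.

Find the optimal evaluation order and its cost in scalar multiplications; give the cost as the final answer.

(A₁·(A₂·A₃)): cost 1848.
((A₁·A₂)·A₃): cost 800.
Optimal: ((A₁·A₂)·A₃) with cost 800.

800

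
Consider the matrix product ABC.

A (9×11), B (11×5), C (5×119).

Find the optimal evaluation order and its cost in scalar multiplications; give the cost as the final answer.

5850

(A(BC)): cost 18326.
((AB)C): cost 5850.
Optimal: ((AB)C) with cost 5850.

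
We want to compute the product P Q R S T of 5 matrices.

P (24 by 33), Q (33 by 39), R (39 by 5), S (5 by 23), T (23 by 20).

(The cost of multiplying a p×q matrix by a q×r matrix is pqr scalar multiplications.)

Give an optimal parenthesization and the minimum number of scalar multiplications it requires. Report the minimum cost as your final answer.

Adjacent pairs: PQ = 24·33·39 = 30888; QR = 33·39·5 = 6435; RS = 39·5·23 = 4485; ST = 5·23·20 = 2300.
Length 3: P..R: k=1: 0+6435+24·33·5=10395; k=2: 30888+0+24·39·5=35568 → min 10395 | Q..S: k=2: 0+4485+33·39·23=34086; k=3: 6435+0+33·5·23=10230 → min 10230 | R..T: k=3: 0+2300+39·5·20=6200; k=4: 4485+0+39·23·20=22425 → min 6200.
Length 4: P..S: k=1: 0+10230+24·33·23=28446; k=2: 30888+4485+24·39·23=56901; k=3: 10395+0+24·5·23=13155 → min 13155 | Q..T: k=2: 0+6200+33·39·20=31940; k=3: 6435+2300+33·5·20=12035; k=4: 10230+0+33·23·20=25410 → min 12035.
Length 5: P..T: k=1: 0+12035+24·33·20=27875; k=2: 30888+6200+24·39·20=55808; k=3: 10395+2300+24·5·20=15095; k=4: 13155+0+24·23·20=24195 → min 15095.
Optimal parenthesization: ((P (Q R)) (S T)) with cost 15095.

15095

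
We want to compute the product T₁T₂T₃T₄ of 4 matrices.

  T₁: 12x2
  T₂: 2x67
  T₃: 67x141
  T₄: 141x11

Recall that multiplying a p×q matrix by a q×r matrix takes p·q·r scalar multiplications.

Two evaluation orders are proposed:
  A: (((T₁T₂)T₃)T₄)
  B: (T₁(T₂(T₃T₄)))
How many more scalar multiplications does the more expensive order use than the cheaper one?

27929

Order A = (((T₁T₂)T₃)T₄): (T₁T₂): 12×2 by 2×67 → 12×67, cost 12·2·67 = 1608; ((T₁T₂)T₃): 12×67 by 67×141 → 12×141, cost 12·67·141 = 113364; cumulative 114972; (((T₁T₂)T₃)T₄): 12×141 by 141×11 → 12×11, cost 12·141·11 = 18612; cumulative 133584. Total 133584.
Order B = (T₁(T₂(T₃T₄))): (T₃T₄): 67×141 by 141×11 → 67×11, cost 67·141·11 = 103917; (T₂(T₃T₄)): 2×67 by 67×11 → 2×11, cost 2·67·11 = 1474; cumulative 105391; (T₁(T₂(T₃T₄))): 12×2 by 2×11 → 12×11, cost 12·2·11 = 264; cumulative 105655. Total 105655.
Difference: |133584 − 105655| = 27929.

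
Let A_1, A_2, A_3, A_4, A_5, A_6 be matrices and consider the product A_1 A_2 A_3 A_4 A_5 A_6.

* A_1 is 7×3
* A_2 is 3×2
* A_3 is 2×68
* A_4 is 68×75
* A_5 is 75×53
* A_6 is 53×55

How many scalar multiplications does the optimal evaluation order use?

Adjacent pairs: A_1A_2 = 7·3·2 = 42; A_2A_3 = 3·2·68 = 408; A_3A_4 = 2·68·75 = 10200; A_4A_5 = 68·75·53 = 270300; A_5A_6 = 75·53·55 = 218625.
Length 3: A_1..A_3: k=1: 0+408+7·3·68=1836; k=2: 42+0+7·2·68=994 → min 994 | A_2..A_4: k=2: 0+10200+3·2·75=10650; k=3: 408+0+3·68·75=15708 → min 10650 | A_3..A_5: k=3: 0+270300+2·68·53=277508; k=4: 10200+0+2·75·53=18150 → min 18150 | A_4..A_6: k=4: 0+218625+68·75·55=499125; k=5: 270300+0+68·53·55=468520 → min 468520.
Length 4: A_1..A_4: k=1: 0+10650+7·3·75=12225; k=2: 42+10200+7·2·75=11292; k=3: 994+0+7·68·75=36694 → min 11292 | A_2..A_5: k=2: 0+18150+3·2·53=18468; k=3: 408+270300+3·68·53=281520; k=4: 10650+0+3·75·53=22575 → min 18468 | A_3..A_6: k=3: 0+468520+2·68·55=476000; k=4: 10200+218625+2·75·55=237075; k=5: 18150+0+2·53·55=23980 → min 23980.
Length 5: A_1..A_5: k=1: 0+18468+7·3·53=19581; k=2: 42+18150+7·2·53=18934; k=3: 994+270300+7·68·53=296522; k=4: 11292+0+7·75·53=39117 → min 18934 | A_2..A_6: k=2: 0+23980+3·2·55=24310; k=3: 408+468520+3·68·55=480148; k=4: 10650+218625+3·75·55=241650; k=5: 18468+0+3·53·55=27213 → min 24310.
Length 6: A_1..A_6: k=1: 0+24310+7·3·55=25465; k=2: 42+23980+7·2·55=24792; k=3: 994+468520+7·68·55=495694; k=4: 11292+218625+7·75·55=258792; k=5: 18934+0+7·53·55=39339 → min 24792.
Optimal order: ((A_1 A_2) (((A_3 A_4) A_5) A_6)) with cost 24792.

24792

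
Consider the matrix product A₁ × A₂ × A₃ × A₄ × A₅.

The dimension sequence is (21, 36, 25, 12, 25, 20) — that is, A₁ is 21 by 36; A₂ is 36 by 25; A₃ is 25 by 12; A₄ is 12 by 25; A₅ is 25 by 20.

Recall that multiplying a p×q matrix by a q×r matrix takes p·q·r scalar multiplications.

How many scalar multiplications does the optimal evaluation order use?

30912

Adjacent pairs: A₁A₂ = 21·36·25 = 18900; A₂A₃ = 36·25·12 = 10800; A₃A₄ = 25·12·25 = 7500; A₄A₅ = 12·25·20 = 6000.
Length 3: A₁..A₃: k=1: 0+10800+21·36·12=19872; k=2: 18900+0+21·25·12=25200 → min 19872 | A₂..A₄: k=2: 0+7500+36·25·25=30000; k=3: 10800+0+36·12·25=21600 → min 21600 | A₃..A₅: k=3: 0+6000+25·12·20=12000; k=4: 7500+0+25·25·20=20000 → min 12000.
Length 4: A₁..A₄: k=1: 0+21600+21·36·25=40500; k=2: 18900+7500+21·25·25=39525; k=3: 19872+0+21·12·25=26172 → min 26172 | A₂..A₅: k=2: 0+12000+36·25·20=30000; k=3: 10800+6000+36·12·20=25440; k=4: 21600+0+36·25·20=39600 → min 25440.
Length 5: A₁..A₅: k=1: 0+25440+21·36·20=40560; k=2: 18900+12000+21·25·20=41400; k=3: 19872+6000+21·12·20=30912; k=4: 26172+0+21·25·20=36672 → min 30912.
Optimal order: ((A₁ × (A₂ × A₃)) × (A₄ × A₅)) with cost 30912.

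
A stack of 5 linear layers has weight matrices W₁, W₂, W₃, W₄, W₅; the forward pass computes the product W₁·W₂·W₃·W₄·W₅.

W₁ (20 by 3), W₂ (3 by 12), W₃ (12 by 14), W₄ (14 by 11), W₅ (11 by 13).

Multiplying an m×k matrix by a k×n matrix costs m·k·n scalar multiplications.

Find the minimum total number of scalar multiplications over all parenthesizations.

2175

Adjacent pairs: W₁W₂ = 20·3·12 = 720; W₂W₃ = 3·12·14 = 504; W₃W₄ = 12·14·11 = 1848; W₄W₅ = 14·11·13 = 2002.
Length 3: W₁..W₃: k=1: 0+504+20·3·14=1344; k=2: 720+0+20·12·14=4080 → min 1344 | W₂..W₄: k=2: 0+1848+3·12·11=2244; k=3: 504+0+3·14·11=966 → min 966 | W₃..W₅: k=3: 0+2002+12·14·13=4186; k=4: 1848+0+12·11·13=3564 → min 3564.
Length 4: W₁..W₄: k=1: 0+966+20·3·11=1626; k=2: 720+1848+20·12·11=5208; k=3: 1344+0+20·14·11=4424 → min 1626 | W₂..W₅: k=2: 0+3564+3·12·13=4032; k=3: 504+2002+3·14·13=3052; k=4: 966+0+3·11·13=1395 → min 1395.
Length 5: W₁..W₅: k=1: 0+1395+20·3·13=2175; k=2: 720+3564+20·12·13=7404; k=3: 1344+2002+20·14·13=6986; k=4: 1626+0+20·11·13=4486 → min 2175.
Optimal order: (W₁·(((W₂·W₃)·W₄)·W₅)) with cost 2175.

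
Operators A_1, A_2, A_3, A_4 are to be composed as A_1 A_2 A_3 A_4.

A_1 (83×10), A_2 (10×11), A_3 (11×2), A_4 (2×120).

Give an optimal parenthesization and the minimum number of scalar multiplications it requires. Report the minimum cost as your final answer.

21800

Adjacent pairs: A_1A_2 = 83·10·11 = 9130; A_2A_3 = 10·11·2 = 220; A_3A_4 = 11·2·120 = 2640.
Length 3: A_1..A_3: k=1: 0+220+83·10·2=1880; k=2: 9130+0+83·11·2=10956 → min 1880 | A_2..A_4: k=2: 0+2640+10·11·120=15840; k=3: 220+0+10·2·120=2620 → min 2620.
Length 4: A_1..A_4: k=1: 0+2620+83·10·120=102220; k=2: 9130+2640+83·11·120=121330; k=3: 1880+0+83·2·120=21800 → min 21800.
Optimal parenthesization: ((A_1 (A_2 A_3)) A_4) with cost 21800.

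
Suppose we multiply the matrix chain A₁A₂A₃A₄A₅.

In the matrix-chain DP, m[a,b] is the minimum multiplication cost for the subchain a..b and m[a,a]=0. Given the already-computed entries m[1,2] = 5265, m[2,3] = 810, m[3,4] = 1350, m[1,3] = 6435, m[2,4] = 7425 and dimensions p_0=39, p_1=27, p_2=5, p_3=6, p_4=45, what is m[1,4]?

m[1,4] = min over k∈[1,3] of m[1,k]+m[k+1,4]+p_{0}·p_k·p_{4}.
k=1: 0 + 7425 + 39·27·45 = 54810; k=2: 5265 + 1350 + 39·5·45 = 15390; k=3: 6435 + 0 + 39·6·45 = 16965.
Minimum: 15390 at k=2.

15390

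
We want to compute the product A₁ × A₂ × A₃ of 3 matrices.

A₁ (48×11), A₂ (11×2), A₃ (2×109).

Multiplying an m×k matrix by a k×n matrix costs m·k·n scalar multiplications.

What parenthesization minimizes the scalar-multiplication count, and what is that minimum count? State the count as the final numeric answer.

(A₁ × (A₂ × A₃)): cost 59950.
((A₁ × A₂) × A₃): cost 11520.
Optimal: ((A₁ × A₂) × A₃) with cost 11520.

11520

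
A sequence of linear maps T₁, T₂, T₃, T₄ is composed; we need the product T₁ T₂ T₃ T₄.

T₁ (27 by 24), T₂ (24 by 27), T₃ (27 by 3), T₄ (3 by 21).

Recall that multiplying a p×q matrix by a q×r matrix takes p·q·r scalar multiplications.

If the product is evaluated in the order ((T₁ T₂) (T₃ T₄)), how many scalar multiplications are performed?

(T₁ T₂): 27×24 by 24×27 → 27×27, cost 27·24·27 = 17496
(T₃ T₄): 27×3 by 3×21 → 27×21, cost 27·3·21 = 1701
((T₁ T₂) (T₃ T₄)): 27×27 by 27×21 → 27×21, cost 27·27·21 = 15309; cumulative 34506
Total: 34506 scalar multiplications.

34506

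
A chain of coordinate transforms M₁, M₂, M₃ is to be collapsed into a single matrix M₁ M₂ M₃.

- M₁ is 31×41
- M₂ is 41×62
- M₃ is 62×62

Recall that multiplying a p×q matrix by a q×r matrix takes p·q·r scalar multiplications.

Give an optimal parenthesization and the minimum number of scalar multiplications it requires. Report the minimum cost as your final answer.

(M₁ (M₂ M₃)): cost 236406.
((M₁ M₂) M₃): cost 197966.
Optimal: ((M₁ M₂) M₃) with cost 197966.

197966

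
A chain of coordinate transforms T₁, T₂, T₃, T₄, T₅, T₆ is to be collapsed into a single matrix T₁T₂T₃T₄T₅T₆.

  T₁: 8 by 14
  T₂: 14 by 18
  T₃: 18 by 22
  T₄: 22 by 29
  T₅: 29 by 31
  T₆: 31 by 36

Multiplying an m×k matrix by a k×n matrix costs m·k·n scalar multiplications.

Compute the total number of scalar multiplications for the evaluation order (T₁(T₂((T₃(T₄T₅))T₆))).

65246

(T₄T₅): 22×29 by 29×31 → 22×31, cost 22·29·31 = 19778
(T₃(T₄T₅)): 18×22 by 22×31 → 18×31, cost 18·22·31 = 12276; cumulative 32054
((T₃(T₄T₅))T₆): 18×31 by 31×36 → 18×36, cost 18·31·36 = 20088; cumulative 52142
(T₂((T₃(T₄T₅))T₆)): 14×18 by 18×36 → 14×36, cost 14·18·36 = 9072; cumulative 61214
(T₁(T₂((T₃(T₄T₅))T₆))): 8×14 by 14×36 → 8×36, cost 8·14·36 = 4032; cumulative 65246
Total: 65246 scalar multiplications.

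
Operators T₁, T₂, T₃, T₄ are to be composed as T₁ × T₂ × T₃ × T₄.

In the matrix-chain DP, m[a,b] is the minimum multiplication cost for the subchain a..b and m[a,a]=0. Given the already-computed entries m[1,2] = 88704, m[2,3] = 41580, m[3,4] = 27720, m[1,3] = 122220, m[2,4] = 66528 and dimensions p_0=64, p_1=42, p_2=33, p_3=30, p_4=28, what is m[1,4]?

m[1,4] = min over k∈[1,3] of m[1,k]+m[k+1,4]+p_{0}·p_k·p_{4}.
k=1: 0 + 66528 + 64·42·28 = 141792; k=2: 88704 + 27720 + 64·33·28 = 175560; k=3: 122220 + 0 + 64·30·28 = 175980.
Minimum: 141792 at k=1.

141792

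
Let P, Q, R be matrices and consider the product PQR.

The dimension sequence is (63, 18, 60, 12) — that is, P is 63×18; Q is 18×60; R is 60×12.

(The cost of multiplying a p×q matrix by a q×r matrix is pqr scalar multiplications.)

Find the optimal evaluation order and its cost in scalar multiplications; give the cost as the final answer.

(P(QR)): cost 26568.
((PQ)R): cost 113400.
Optimal: (P(QR)) with cost 26568.

26568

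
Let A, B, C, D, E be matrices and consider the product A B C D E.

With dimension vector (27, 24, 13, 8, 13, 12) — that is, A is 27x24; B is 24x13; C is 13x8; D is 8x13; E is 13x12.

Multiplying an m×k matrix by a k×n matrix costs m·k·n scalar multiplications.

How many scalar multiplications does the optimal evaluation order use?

Adjacent pairs: AB = 27·24·13 = 8424; BC = 24·13·8 = 2496; CD = 13·8·13 = 1352; DE = 8·13·12 = 1248.
Length 3: A..C: k=1: 0+2496+27·24·8=7680; k=2: 8424+0+27·13·8=11232 → min 7680 | B..D: k=2: 0+1352+24·13·13=5408; k=3: 2496+0+24·8·13=4992 → min 4992 | C..E: k=3: 0+1248+13·8·12=2496; k=4: 1352+0+13·13·12=3380 → min 2496.
Length 4: A..D: k=1: 0+4992+27·24·13=13416; k=2: 8424+1352+27·13·13=14339; k=3: 7680+0+27·8·13=10488 → min 10488 | B..E: k=2: 0+2496+24·13·12=6240; k=3: 2496+1248+24·8·12=6048; k=4: 4992+0+24·13·12=8736 → min 6048.
Length 5: A..E: k=1: 0+6048+27·24·12=13824; k=2: 8424+2496+27·13·12=15132; k=3: 7680+1248+27·8·12=11520; k=4: 10488+0+27·13·12=14700 → min 11520.
Optimal order: ((A (B C)) (D E)) with cost 11520.

11520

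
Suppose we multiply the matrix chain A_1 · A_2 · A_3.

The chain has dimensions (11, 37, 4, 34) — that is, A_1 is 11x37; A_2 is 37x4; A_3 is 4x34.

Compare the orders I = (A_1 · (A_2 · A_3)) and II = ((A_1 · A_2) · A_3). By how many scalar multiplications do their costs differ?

15746

Order I = (A_1 · (A_2 · A_3)): (A_2 · A_3): 37×4 by 4×34 → 37×34, cost 37·4·34 = 5032; (A_1 · (A_2 · A_3)): 11×37 by 37×34 → 11×34, cost 11·37·34 = 13838; cumulative 18870. Total 18870.
Order II = ((A_1 · A_2) · A_3): (A_1 · A_2): 11×37 by 37×4 → 11×4, cost 11·37·4 = 1628; ((A_1 · A_2) · A_3): 11×4 by 4×34 → 11×34, cost 11·4·34 = 1496; cumulative 3124. Total 3124.
Difference: |18870 − 3124| = 15746.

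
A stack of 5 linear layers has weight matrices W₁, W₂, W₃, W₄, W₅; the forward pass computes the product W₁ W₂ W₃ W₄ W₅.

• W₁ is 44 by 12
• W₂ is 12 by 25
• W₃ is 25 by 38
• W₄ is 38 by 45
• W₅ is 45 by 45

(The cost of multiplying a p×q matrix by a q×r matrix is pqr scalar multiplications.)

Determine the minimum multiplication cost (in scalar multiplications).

79980

Adjacent pairs: W₁W₂ = 44·12·25 = 13200; W₂W₃ = 12·25·38 = 11400; W₃W₄ = 25·38·45 = 42750; W₄W₅ = 38·45·45 = 76950.
Length 3: W₁..W₃: k=1: 0+11400+44·12·38=31464; k=2: 13200+0+44·25·38=55000 → min 31464 | W₂..W₄: k=2: 0+42750+12·25·45=56250; k=3: 11400+0+12·38·45=31920 → min 31920 | W₃..W₅: k=3: 0+76950+25·38·45=119700; k=4: 42750+0+25·45·45=93375 → min 93375.
Length 4: W₁..W₄: k=1: 0+31920+44·12·45=55680; k=2: 13200+42750+44·25·45=105450; k=3: 31464+0+44·38·45=106704 → min 55680 | W₂..W₅: k=2: 0+93375+12·25·45=106875; k=3: 11400+76950+12·38·45=108870; k=4: 31920+0+12·45·45=56220 → min 56220.
Length 5: W₁..W₅: k=1: 0+56220+44·12·45=79980; k=2: 13200+93375+44·25·45=156075; k=3: 31464+76950+44·38·45=183654; k=4: 55680+0+44·45·45=144780 → min 79980.
Optimal order: (W₁ (((W₂ W₃) W₄) W₅)) with cost 79980.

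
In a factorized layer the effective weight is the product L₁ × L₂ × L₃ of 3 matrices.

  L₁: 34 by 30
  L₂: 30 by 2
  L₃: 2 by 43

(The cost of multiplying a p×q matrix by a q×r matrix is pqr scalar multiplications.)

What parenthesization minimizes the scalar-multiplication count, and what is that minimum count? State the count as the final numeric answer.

(L₁ × (L₂ × L₃)): cost 46440.
((L₁ × L₂) × L₃): cost 4964.
Optimal: ((L₁ × L₂) × L₃) with cost 4964.

4964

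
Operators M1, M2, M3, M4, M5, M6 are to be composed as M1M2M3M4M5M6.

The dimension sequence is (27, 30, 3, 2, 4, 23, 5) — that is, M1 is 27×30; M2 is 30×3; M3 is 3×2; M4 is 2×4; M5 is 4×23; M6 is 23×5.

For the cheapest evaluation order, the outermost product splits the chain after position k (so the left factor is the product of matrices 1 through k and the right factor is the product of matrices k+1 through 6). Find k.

3

Adjacent pairs: M1M2 = 27·30·3 = 2430; M2M3 = 30·3·2 = 180; M3M4 = 3·2·4 = 24; M4M5 = 2·4·23 = 184; M5M6 = 4·23·5 = 460.
Length 3: M1..M3: k=1: 0+180+27·30·2=1800; k=2: 2430+0+27·3·2=2592 → min 1800 | M2..M4: k=2: 0+24+30·3·4=384; k=3: 180+0+30·2·4=420 → min 384 | M3..M5: k=3: 0+184+3·2·23=322; k=4: 24+0+3·4·23=300 → min 300 | M4..M6: k=4: 0+460+2·4·5=500; k=5: 184+0+2·23·5=414 → min 414.
Length 4: M1..M4: k=1: 0+384+27·30·4=3624; k=2: 2430+24+27·3·4=2778; k=3: 1800+0+27·2·4=2016 → min 2016 | M2..M5: k=2: 0+300+30·3·23=2370; k=3: 180+184+30·2·23=1744; k=4: 384+0+30·4·23=3144 → min 1744 | M3..M6: k=3: 0+414+3·2·5=444; k=4: 24+460+3·4·5=544; k=5: 300+0+3·23·5=645 → min 444.
Length 5: M1..M5: k=1: 0+1744+27·30·23=20374; k=2: 2430+300+27·3·23=4593; k=3: 1800+184+27·2·23=3226; k=4: 2016+0+27·4·23=4500 → min 3226 | M2..M6: k=2: 0+444+30·3·5=894; k=3: 180+414+30·2·5=894; k=4: 384+460+30·4·5=1444; k=5: 1744+0+30·23·5=5194 → min 894.
Top-level splits: k=1: (M1..M1)·(M2..M6) → 0+894+27·30·5 = 4944; k=2: (M1..M2)·(M3..M6) → 2430+444+27·3·5 = 3279; k=3: (M1..M3)·(M4..M6) → 1800+414+27·2·5 = 2484; k=4: (M1..M4)·(M5..M6) → 2016+460+27·4·5 = 3016; k=5: (M1..M5)·(M6..M6) → 3226+0+27·23·5 = 6331.
Best split is after M3, i.e. k = 3.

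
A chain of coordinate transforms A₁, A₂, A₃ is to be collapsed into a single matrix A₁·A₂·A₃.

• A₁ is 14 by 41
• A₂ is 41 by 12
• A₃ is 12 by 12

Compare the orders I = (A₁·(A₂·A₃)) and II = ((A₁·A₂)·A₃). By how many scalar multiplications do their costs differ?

Order I = (A₁·(A₂·A₃)): (A₂·A₃): 41×12 by 12×12 → 41×12, cost 41·12·12 = 5904; (A₁·(A₂·A₃)): 14×41 by 41×12 → 14×12, cost 14·41·12 = 6888; cumulative 12792. Total 12792.
Order II = ((A₁·A₂)·A₃): (A₁·A₂): 14×41 by 41×12 → 14×12, cost 14·41·12 = 6888; ((A₁·A₂)·A₃): 14×12 by 12×12 → 14×12, cost 14·12·12 = 2016; cumulative 8904. Total 8904.
Difference: |12792 − 8904| = 3888.

3888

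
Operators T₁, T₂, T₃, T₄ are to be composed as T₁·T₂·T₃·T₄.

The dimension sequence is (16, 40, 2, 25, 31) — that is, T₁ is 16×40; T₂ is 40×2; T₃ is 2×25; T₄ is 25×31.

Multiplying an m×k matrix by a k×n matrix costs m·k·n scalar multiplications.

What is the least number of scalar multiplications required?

3822

Adjacent pairs: T₁T₂ = 16·40·2 = 1280; T₂T₃ = 40·2·25 = 2000; T₃T₄ = 2·25·31 = 1550.
Length 3: T₁..T₃: k=1: 0+2000+16·40·25=18000; k=2: 1280+0+16·2·25=2080 → min 2080 | T₂..T₄: k=2: 0+1550+40·2·31=4030; k=3: 2000+0+40·25·31=33000 → min 4030.
Length 4: T₁..T₄: k=1: 0+4030+16·40·31=23870; k=2: 1280+1550+16·2·31=3822; k=3: 2080+0+16·25·31=14480 → min 3822.
Optimal order: ((T₁·T₂)·(T₃·T₄)) with cost 3822.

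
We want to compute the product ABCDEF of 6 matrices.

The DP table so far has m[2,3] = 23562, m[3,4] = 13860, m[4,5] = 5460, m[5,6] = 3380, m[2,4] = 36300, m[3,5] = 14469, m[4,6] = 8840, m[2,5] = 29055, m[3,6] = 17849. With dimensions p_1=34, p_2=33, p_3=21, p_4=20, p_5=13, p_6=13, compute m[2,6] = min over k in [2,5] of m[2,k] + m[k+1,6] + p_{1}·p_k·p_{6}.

32435

m[2,6] = min over k∈[2,5] of m[2,k]+m[k+1,6]+p_{1}·p_k·p_{6}.
k=2: 0 + 17849 + 34·33·13 = 32435; k=3: 23562 + 8840 + 34·21·13 = 41684; k=4: 36300 + 3380 + 34·20·13 = 48520; k=5: 29055 + 0 + 34·13·13 = 34801.
Minimum: 32435 at k=2.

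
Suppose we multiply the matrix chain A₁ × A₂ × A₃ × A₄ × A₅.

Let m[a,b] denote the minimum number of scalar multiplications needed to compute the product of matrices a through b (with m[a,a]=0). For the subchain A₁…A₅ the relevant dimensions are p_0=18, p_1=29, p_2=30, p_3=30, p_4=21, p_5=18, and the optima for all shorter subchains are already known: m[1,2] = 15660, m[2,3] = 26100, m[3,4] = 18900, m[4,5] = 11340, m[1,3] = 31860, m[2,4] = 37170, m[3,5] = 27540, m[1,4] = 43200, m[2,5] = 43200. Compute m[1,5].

50004

m[1,5] = min over k∈[1,4] of m[1,k]+m[k+1,5]+p_{0}·p_k·p_{5}.
k=1: 0 + 43200 + 18·29·18 = 52596; k=2: 15660 + 27540 + 18·30·18 = 52920; k=3: 31860 + 11340 + 18·30·18 = 52920; k=4: 43200 + 0 + 18·21·18 = 50004.
Minimum: 50004 at k=4.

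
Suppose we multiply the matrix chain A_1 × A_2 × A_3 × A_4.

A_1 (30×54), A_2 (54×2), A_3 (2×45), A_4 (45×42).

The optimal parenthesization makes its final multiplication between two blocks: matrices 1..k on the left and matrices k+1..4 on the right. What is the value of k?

2

Adjacent pairs: A_1A_2 = 30·54·2 = 3240; A_2A_3 = 54·2·45 = 4860; A_3A_4 = 2·45·42 = 3780.
Length 3: A_1..A_3: k=1: 0+4860+30·54·45=77760; k=2: 3240+0+30·2·45=5940 → min 5940 | A_2..A_4: k=2: 0+3780+54·2·42=8316; k=3: 4860+0+54·45·42=106920 → min 8316.
Top-level splits: k=1: (A_1..A_1)·(A_2..A_4) → 0+8316+30·54·42 = 76356; k=2: (A_1..A_2)·(A_3..A_4) → 3240+3780+30·2·42 = 9540; k=3: (A_1..A_3)·(A_4..A_4) → 5940+0+30·45·42 = 62640.
Best split is after A_2, i.e. k = 2.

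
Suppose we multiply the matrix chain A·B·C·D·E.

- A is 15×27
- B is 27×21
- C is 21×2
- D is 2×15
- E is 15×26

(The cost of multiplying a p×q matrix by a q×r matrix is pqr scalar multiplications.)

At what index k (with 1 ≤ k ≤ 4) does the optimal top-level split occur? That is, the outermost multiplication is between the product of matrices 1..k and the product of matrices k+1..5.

Adjacent pairs: AB = 15·27·21 = 8505; BC = 27·21·2 = 1134; CD = 21·2·15 = 630; DE = 2·15·26 = 780.
Length 3: A..C: k=1: 0+1134+15·27·2=1944; k=2: 8505+0+15·21·2=9135 → min 1944 | B..D: k=2: 0+630+27·21·15=9135; k=3: 1134+0+27·2·15=1944 → min 1944 | C..E: k=3: 0+780+21·2·26=1872; k=4: 630+0+21·15·26=8820 → min 1872.
Length 4: A..D: k=1: 0+1944+15·27·15=8019; k=2: 8505+630+15·21·15=13860; k=3: 1944+0+15·2·15=2394 → min 2394 | B..E: k=2: 0+1872+27·21·26=16614; k=3: 1134+780+27·2·26=3318; k=4: 1944+0+27·15·26=12474 → min 3318.
Top-level splits: k=1: (A..A)·(B..E) → 0+3318+15·27·26 = 13848; k=2: (A..B)·(C..E) → 8505+1872+15·21·26 = 18567; k=3: (A..C)·(D..E) → 1944+780+15·2·26 = 3504; k=4: (A..D)·(E..E) → 2394+0+15·15·26 = 8244.
Best split is after C, i.e. k = 3.

3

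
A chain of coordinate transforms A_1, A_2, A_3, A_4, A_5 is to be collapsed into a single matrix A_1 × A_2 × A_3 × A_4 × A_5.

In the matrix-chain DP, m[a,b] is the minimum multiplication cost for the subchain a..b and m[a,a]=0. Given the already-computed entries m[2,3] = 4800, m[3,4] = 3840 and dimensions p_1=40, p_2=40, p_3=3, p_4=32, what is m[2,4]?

8640

m[2,4] = min over k∈[2,3] of m[2,k]+m[k+1,4]+p_{1}·p_k·p_{4}.
k=2: 0 + 3840 + 40·40·32 = 55040; k=3: 4800 + 0 + 40·3·32 = 8640.
Minimum: 8640 at k=3.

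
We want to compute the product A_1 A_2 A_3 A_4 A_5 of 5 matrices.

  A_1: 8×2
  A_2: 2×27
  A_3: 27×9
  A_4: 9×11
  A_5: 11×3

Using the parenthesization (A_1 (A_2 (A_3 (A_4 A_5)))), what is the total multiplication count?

(A_4 A_5): 9×11 by 11×3 → 9×3, cost 9·11·3 = 297
(A_3 (A_4 A_5)): 27×9 by 9×3 → 27×3, cost 27·9·3 = 729; cumulative 1026
(A_2 (A_3 (A_4 A_5))): 2×27 by 27×3 → 2×3, cost 2·27·3 = 162; cumulative 1188
(A_1 (A_2 (A_3 (A_4 A_5)))): 8×2 by 2×3 → 8×3, cost 8·2·3 = 48; cumulative 1236
Total: 1236 scalar multiplications.

1236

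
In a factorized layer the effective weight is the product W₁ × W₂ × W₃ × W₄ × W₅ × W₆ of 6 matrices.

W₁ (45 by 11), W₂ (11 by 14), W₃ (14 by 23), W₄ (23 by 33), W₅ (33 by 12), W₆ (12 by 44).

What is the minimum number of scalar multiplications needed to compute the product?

42408

Adjacent pairs: W₁W₂ = 45·11·14 = 6930; W₂W₃ = 11·14·23 = 3542; W₃W₄ = 14·23·33 = 10626; W₄W₅ = 23·33·12 = 9108; W₅W₆ = 33·12·44 = 17424.
Length 3: W₁..W₃: k=1: 0+3542+45·11·23=14927; k=2: 6930+0+45·14·23=21420 → min 14927 | W₂..W₄: k=2: 0+10626+11·14·33=15708; k=3: 3542+0+11·23·33=11891 → min 11891 | W₃..W₅: k=3: 0+9108+14·23·12=12972; k=4: 10626+0+14·33·12=16170 → min 12972 | W₄..W₆: k=4: 0+17424+23·33·44=50820; k=5: 9108+0+23·12·44=21252 → min 21252.
Length 4: W₁..W₄: k=1: 0+11891+45·11·33=28226; k=2: 6930+10626+45·14·33=38346; k=3: 14927+0+45·23·33=49082 → min 28226 | W₂..W₅: k=2: 0+12972+11·14·12=14820; k=3: 3542+9108+11·23·12=15686; k=4: 11891+0+11·33·12=16247 → min 14820 | W₃..W₆: k=3: 0+21252+14·23·44=35420; k=4: 10626+17424+14·33·44=48378; k=5: 12972+0+14·12·44=20364 → min 20364.
Length 5: W₁..W₅: k=1: 0+14820+45·11·12=20760; k=2: 6930+12972+45·14·12=27462; k=3: 14927+9108+45·23·12=36455; k=4: 28226+0+45·33·12=46046 → min 20760 | W₂..W₆: k=2: 0+20364+11·14·44=27140; k=3: 3542+21252+11·23·44=35926; k=4: 11891+17424+11·33·44=45287; k=5: 14820+0+11·12·44=20628 → min 20628.
Length 6: W₁..W₆: k=1: 0+20628+45·11·44=42408; k=2: 6930+20364+45·14·44=55014; k=3: 14927+21252+45·23·44=81719; k=4: 28226+17424+45·33·44=110990; k=5: 20760+0+45·12·44=44520 → min 42408.
Optimal order: (W₁ × ((W₂ × (W₃ × (W₄ × W₅))) × W₆)) with cost 42408.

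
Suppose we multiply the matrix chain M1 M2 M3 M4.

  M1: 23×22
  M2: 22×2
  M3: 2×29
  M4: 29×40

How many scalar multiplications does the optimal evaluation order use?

Adjacent pairs: M1M2 = 23·22·2 = 1012; M2M3 = 22·2·29 = 1276; M3M4 = 2·29·40 = 2320.
Length 3: M1..M3: k=1: 0+1276+23·22·29=15950; k=2: 1012+0+23·2·29=2346 → min 2346 | M2..M4: k=2: 0+2320+22·2·40=4080; k=3: 1276+0+22·29·40=26796 → min 4080.
Length 4: M1..M4: k=1: 0+4080+23·22·40=24320; k=2: 1012+2320+23·2·40=5172; k=3: 2346+0+23·29·40=29026 → min 5172.
Optimal order: ((M1 M2) (M3 M4)) with cost 5172.

5172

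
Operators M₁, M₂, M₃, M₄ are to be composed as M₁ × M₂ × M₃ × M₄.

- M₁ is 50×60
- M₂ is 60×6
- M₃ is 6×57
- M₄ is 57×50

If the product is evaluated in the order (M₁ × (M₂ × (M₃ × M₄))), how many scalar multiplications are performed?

(M₃ × M₄): 6×57 by 57×50 → 6×50, cost 6·57·50 = 17100
(M₂ × (M₃ × M₄)): 60×6 by 6×50 → 60×50, cost 60·6·50 = 18000; cumulative 35100
(M₁ × (M₂ × (M₃ × M₄))): 50×60 by 60×50 → 50×50, cost 50·60·50 = 150000; cumulative 185100
Total: 185100 scalar multiplications.

185100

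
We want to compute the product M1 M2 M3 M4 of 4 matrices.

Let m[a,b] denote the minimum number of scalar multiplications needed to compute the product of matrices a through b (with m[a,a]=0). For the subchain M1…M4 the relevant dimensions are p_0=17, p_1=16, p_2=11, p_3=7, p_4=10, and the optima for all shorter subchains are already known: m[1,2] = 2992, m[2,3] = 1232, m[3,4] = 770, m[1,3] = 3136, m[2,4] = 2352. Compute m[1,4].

4326

m[1,4] = min over k∈[1,3] of m[1,k]+m[k+1,4]+p_{0}·p_k·p_{4}.
k=1: 0 + 2352 + 17·16·10 = 5072; k=2: 2992 + 770 + 17·11·10 = 5632; k=3: 3136 + 0 + 17·7·10 = 4326.
Minimum: 4326 at k=3.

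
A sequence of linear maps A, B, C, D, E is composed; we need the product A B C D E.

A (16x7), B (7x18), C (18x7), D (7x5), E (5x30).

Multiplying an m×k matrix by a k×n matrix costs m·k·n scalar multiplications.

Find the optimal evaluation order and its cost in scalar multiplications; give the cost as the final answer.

Adjacent pairs: AB = 16·7·18 = 2016; BC = 7·18·7 = 882; CD = 18·7·5 = 630; DE = 7·5·30 = 1050.
Length 3: A..C: k=1: 0+882+16·7·7=1666; k=2: 2016+0+16·18·7=4032 → min 1666 | B..D: k=2: 0+630+7·18·5=1260; k=3: 882+0+7·7·5=1127 → min 1127 | C..E: k=3: 0+1050+18·7·30=4830; k=4: 630+0+18·5·30=3330 → min 3330.
Length 4: A..D: k=1: 0+1127+16·7·5=1687; k=2: 2016+630+16·18·5=4086; k=3: 1666+0+16·7·5=2226 → min 1687 | B..E: k=2: 0+3330+7·18·30=7110; k=3: 882+1050+7·7·30=3402; k=4: 1127+0+7·5·30=2177 → min 2177.
Length 5: A..E: k=1: 0+2177+16·7·30=5537; k=2: 2016+3330+16·18·30=13986; k=3: 1666+1050+16·7·30=6076; k=4: 1687+0+16·5·30=4087 → min 4087.
Optimal parenthesization: ((A ((B C) D)) E) with cost 4087.

4087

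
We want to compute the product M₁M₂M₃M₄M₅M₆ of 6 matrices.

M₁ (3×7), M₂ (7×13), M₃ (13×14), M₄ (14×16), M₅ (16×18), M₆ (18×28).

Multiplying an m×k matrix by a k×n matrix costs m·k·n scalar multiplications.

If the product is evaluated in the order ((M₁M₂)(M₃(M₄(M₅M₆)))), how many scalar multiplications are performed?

(M₁M₂): 3×7 by 7×13 → 3×13, cost 3·7·13 = 273
(M₅M₆): 16×18 by 18×28 → 16×28, cost 16·18·28 = 8064
(M₄(M₅M₆)): 14×16 by 16×28 → 14×28, cost 14·16·28 = 6272; cumulative 14336
(M₃(M₄(M₅M₆))): 13×14 by 14×28 → 13×28, cost 13·14·28 = 5096; cumulative 19432
((M₁M₂)(M₃(M₄(M₅M₆)))): 3×13 by 13×28 → 3×28, cost 3·13·28 = 1092; cumulative 20797
Total: 20797 scalar multiplications.

20797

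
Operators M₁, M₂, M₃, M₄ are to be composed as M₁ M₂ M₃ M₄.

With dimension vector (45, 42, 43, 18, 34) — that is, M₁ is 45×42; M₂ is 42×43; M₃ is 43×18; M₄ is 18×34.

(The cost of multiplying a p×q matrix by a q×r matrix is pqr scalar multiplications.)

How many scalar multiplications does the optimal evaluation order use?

94068

Adjacent pairs: M₁M₂ = 45·42·43 = 81270; M₂M₃ = 42·43·18 = 32508; M₃M₄ = 43·18·34 = 26316.
Length 3: M₁..M₃: k=1: 0+32508+45·42·18=66528; k=2: 81270+0+45·43·18=116100 → min 66528 | M₂..M₄: k=2: 0+26316+42·43·34=87720; k=3: 32508+0+42·18·34=58212 → min 58212.
Length 4: M₁..M₄: k=1: 0+58212+45·42·34=122472; k=2: 81270+26316+45·43·34=173376; k=3: 66528+0+45·18·34=94068 → min 94068.
Optimal order: ((M₁ (M₂ M₃)) M₄) with cost 94068.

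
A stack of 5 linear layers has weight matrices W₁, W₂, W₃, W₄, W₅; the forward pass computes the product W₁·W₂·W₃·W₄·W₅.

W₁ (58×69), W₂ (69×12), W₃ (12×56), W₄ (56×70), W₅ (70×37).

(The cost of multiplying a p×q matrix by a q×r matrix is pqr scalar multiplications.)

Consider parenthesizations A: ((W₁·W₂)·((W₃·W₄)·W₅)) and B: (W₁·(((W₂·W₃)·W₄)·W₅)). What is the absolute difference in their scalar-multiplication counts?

Order A = ((W₁·W₂)·((W₃·W₄)·W₅)): (W₁·W₂): 58×69 by 69×12 → 58×12, cost 58·69·12 = 48024; (W₃·W₄): 12×56 by 56×70 → 12×70, cost 12·56·70 = 47040; ((W₃·W₄)·W₅): 12×70 by 70×37 → 12×37, cost 12·70·37 = 31080; cumulative 78120; ((W₁·W₂)·((W₃·W₄)·W₅)): 58×12 by 12×37 → 58×37, cost 58·12·37 = 25752; cumulative 151896. Total 151896.
Order B = (W₁·(((W₂·W₃)·W₄)·W₅)): (W₂·W₃): 69×12 by 12×56 → 69×56, cost 69·12·56 = 46368; ((W₂·W₃)·W₄): 69×56 by 56×70 → 69×70, cost 69·56·70 = 270480; cumulative 316848; (((W₂·W₃)·W₄)·W₅): 69×70 by 70×37 → 69×37, cost 69·70·37 = 178710; cumulative 495558; (W₁·(((W₂·W₃)·W₄)·W₅)): 58×69 by 69×37 → 58×37, cost 58·69·37 = 148074; cumulative 643632. Total 643632.
Difference: |151896 − 643632| = 491736.

491736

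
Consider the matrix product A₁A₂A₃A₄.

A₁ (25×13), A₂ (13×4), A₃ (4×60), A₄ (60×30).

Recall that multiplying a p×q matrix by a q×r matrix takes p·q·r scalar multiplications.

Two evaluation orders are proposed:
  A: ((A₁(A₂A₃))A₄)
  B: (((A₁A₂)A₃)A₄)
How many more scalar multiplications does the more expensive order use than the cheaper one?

Order A = ((A₁(A₂A₃))A₄): (A₂A₃): 13×4 by 4×60 → 13×60, cost 13·4·60 = 3120; (A₁(A₂A₃)): 25×13 by 13×60 → 25×60, cost 25·13·60 = 19500; cumulative 22620; ((A₁(A₂A₃))A₄): 25×60 by 60×30 → 25×30, cost 25·60·30 = 45000; cumulative 67620. Total 67620.
Order B = (((A₁A₂)A₃)A₄): (A₁A₂): 25×13 by 13×4 → 25×4, cost 25·13·4 = 1300; ((A₁A₂)A₃): 25×4 by 4×60 → 25×60, cost 25·4·60 = 6000; cumulative 7300; (((A₁A₂)A₃)A₄): 25×60 by 60×30 → 25×30, cost 25·60·30 = 45000; cumulative 52300. Total 52300.
Difference: |67620 − 52300| = 15320.

15320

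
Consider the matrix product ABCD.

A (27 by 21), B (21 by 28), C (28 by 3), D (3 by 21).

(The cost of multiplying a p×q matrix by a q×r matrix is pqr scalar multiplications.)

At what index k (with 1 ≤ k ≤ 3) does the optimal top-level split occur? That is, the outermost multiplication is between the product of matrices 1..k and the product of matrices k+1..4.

Adjacent pairs: AB = 27·21·28 = 15876; BC = 21·28·3 = 1764; CD = 28·3·21 = 1764.
Length 3: A..C: k=1: 0+1764+27·21·3=3465; k=2: 15876+0+27·28·3=18144 → min 3465 | B..D: k=2: 0+1764+21·28·21=14112; k=3: 1764+0+21·3·21=3087 → min 3087.
Top-level splits: k=1: (A..A)·(B..D) → 0+3087+27·21·21 = 14994; k=2: (A..B)·(C..D) → 15876+1764+27·28·21 = 33516; k=3: (A..C)·(D..D) → 3465+0+27·3·21 = 5166.
Best split is after C, i.e. k = 3.

3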